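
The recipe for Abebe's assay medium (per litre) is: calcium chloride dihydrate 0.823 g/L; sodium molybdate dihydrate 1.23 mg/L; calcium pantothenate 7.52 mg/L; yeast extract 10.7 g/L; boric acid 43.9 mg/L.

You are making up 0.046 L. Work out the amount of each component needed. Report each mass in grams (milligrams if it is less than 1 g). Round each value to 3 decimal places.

Working volume: 0.046 L.
calcium chloride dihydrate: 0.823 g/L × 0.046 L = 0.037858 g = 37.858 mg
sodium molybdate dihydrate: 1.23 mg/L × 0.046 L = 0.057 mg
calcium pantothenate: 7.52 mg/L × 0.046 L = 0.346 mg
yeast extract: 10.7 g/L × 0.046 L = 0.4922 g = 492.200 mg
boric acid: 43.9 mg/L × 0.046 L = 2.019 mg

calcium chloride dihydrate 37.858 mg; sodium molybdate dihydrate 0.057 mg; calcium pantothenate 0.346 mg; yeast extract 492.200 mg; boric acid 2.019 mg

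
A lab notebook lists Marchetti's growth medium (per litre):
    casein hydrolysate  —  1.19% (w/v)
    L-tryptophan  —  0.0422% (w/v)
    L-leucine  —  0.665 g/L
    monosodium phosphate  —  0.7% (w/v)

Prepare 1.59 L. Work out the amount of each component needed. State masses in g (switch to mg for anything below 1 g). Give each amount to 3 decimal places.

Scale factor relative to 1 L: 1.59.
casein hydrolysate: 1.19 g per 100 mL × 1590 mL ÷ 100 = 18.921 g
L-tryptophan: 0.0422% w/v = 0.422 g/L → 0.422 × 1.59 L = 0.67098 g = 670.980 mg
L-leucine: 0.665 g/L × 1.59 L = 1.057 g
monosodium phosphate: 0.7 g per 100 mL × 1590 mL ÷ 100 = 11.130 g

casein hydrolysate 18.921 g; L-tryptophan 670.980 mg; L-leucine 1.057 g; monosodium phosphate 11.130 g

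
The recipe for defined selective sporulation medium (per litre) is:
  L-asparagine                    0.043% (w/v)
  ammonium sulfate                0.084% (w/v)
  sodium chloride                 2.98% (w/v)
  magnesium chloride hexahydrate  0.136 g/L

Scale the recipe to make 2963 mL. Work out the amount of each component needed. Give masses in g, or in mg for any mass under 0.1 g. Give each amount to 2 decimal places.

L-asparagine 1.27 g; ammonium sulfate 2.49 g; sodium chloride 88.30 g; magnesium chloride hexahydrate 0.40 g

Scale factor relative to 1 L: 2.963.
L-asparagine: 0.043% w/v = 0.43 g/L → 0.43 × 2.963 L = 1.27 g
ammonium sulfate: 0.084% w/v = 0.84 g/L → 0.84 × 2.963 L = 2.49 g
sodium chloride: 2.98 g per 100 mL × 2963 mL ÷ 100 = 88.30 g
magnesium chloride hexahydrate: 0.136 g/L × 2.963 L = 0.40 g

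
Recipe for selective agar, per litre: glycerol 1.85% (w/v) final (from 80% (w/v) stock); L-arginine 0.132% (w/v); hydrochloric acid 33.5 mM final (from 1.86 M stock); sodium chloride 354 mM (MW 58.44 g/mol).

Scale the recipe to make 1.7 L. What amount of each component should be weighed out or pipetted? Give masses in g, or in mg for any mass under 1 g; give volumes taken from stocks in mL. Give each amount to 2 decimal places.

glycerol 39.31 mL; L-arginine 2.24 g; hydrochloric acid 30.62 mL; sodium chloride 35.17 g

Working volume: 1.7 L.
glycerol: C1V1 = C2V2 → 1.85% ÷ 80% × 1700 mL = 39.31 mL
L-arginine: 0.132 g per 100 mL × 1700 mL ÷ 100 = 2.24 g
hydrochloric acid: dilute stock: 33.5 mM × 1700 mL ÷ 1860 mM = 30.62 mL
sodium chloride: 354 mmol/L × 58.44 g/mol × 1.7 L ÷ 1000 = 35.17 g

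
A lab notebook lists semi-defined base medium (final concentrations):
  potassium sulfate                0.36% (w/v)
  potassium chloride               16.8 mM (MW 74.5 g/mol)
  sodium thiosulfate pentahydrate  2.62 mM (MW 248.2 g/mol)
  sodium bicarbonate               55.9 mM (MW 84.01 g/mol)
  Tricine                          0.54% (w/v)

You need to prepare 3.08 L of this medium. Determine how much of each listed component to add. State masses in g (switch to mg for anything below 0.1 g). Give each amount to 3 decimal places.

Working volume: 3.08 L.
potassium sulfate: 0.36 g per 100 mL × 3080 mL ÷ 100 = 11.088 g
potassium chloride: 16.8 mmol/L × 74.5 g/mol × 3.08 L ÷ 1000 = 3.855 g
sodium thiosulfate pentahydrate: 2.62 mmol/L × 248.2 g/mol × 3.08 L ÷ 1000 = 2.003 g
sodium bicarbonate: 55.9 mmol/L × 84.01 g/mol × 3.08 L ÷ 1000 = 14.464 g
Tricine: 0.54 g per 100 mL × 3080 mL ÷ 100 = 16.632 g

potassium sulfate 11.088 g; potassium chloride 3.855 g; sodium thiosulfate pentahydrate 2.003 g; sodium bicarbonate 14.464 g; Tricine 16.632 g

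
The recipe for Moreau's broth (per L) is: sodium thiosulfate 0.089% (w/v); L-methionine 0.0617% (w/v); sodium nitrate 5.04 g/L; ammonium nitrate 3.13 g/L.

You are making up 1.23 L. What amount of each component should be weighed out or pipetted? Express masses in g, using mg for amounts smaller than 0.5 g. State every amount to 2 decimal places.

Working volume: 1.23 L.
sodium thiosulfate: 0.089 g per 100 mL × 1230 mL ÷ 100 = 1.09 g
L-methionine: 0.0617 g per 100 mL × 1230 mL ÷ 100 = 0.76 g
sodium nitrate: 5.04 g/L × 1.23 L = 6.20 g
ammonium nitrate: 3.13 g/L × 1.23 L = 3.85 g

sodium thiosulfate 1.09 g; L-methionine 0.76 g; sodium nitrate 6.20 g; ammonium nitrate 3.85 g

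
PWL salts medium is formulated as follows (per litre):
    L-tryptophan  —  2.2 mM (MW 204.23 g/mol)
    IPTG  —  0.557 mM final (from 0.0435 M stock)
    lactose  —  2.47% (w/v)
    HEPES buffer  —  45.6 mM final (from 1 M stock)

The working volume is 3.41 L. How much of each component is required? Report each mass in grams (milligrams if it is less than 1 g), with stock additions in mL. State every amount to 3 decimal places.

L-tryptophan 1.532 g; IPTG 43.664 mL; lactose 84.227 g; HEPES buffer 155.496 mL

Scale factor relative to 1 L: 3.41.
L-tryptophan: 2.2 mmol/L × 204.23 g/mol × 3.41 L ÷ 1000 = 1.532 g
IPTG: C1V1 = C2V2 → 0.557 mM × 3410 mL ÷ 43.5 mM = 43.664 mL
lactose: 2.47% w/v = 24.7 g/L → 24.7 × 3.41 L = 84.227 g
HEPES buffer: C1V1 = C2V2 → 45.6 mM × 3410 mL ÷ 1000 mM = 155.496 mL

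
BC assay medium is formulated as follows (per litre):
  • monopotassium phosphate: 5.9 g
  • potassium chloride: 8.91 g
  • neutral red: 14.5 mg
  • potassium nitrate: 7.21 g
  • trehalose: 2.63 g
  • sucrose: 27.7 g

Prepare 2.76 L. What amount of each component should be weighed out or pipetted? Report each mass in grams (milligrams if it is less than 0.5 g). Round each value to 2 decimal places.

monopotassium phosphate 16.28 g; potassium chloride 24.59 g; neutral red 40.02 mg; potassium nitrate 19.90 g; trehalose 7.26 g; sucrose 76.45 g

Scale factor = 2760 mL / 1000 mL = 2.76.
monopotassium phosphate: 5.9 g × (2760 mL / 1000 mL) = 16.28 g
potassium chloride: 8.91 g × (2760 mL / 1000 mL) = 24.59 g
neutral red: 14.5 mg × (2760 mL / 1000 mL) = 40.02 mg
potassium nitrate: 7.21 g × (2760 mL / 1000 mL) = 19.90 g
trehalose: 2.63 g × (2760 mL / 1000 mL) = 7.26 g
sucrose: 27.7 g × (2760 mL / 1000 mL) = 76.45 g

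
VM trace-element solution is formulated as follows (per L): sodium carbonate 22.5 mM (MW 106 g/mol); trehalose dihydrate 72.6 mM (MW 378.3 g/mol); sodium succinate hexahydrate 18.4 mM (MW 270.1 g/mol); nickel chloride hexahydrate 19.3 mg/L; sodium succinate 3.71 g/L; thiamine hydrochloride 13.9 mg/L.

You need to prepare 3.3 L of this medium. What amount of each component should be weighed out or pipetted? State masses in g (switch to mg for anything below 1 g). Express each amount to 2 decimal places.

Scale factor relative to 1 L: 3.3.
sodium carbonate: 22.5 mmol/L × 106 g/mol × 3.3 L ÷ 1000 = 7.87 g
trehalose dihydrate: 72.6 mmol/L × 378.3 g/mol × 3.3 L ÷ 1000 = 90.63 g
sodium succinate hexahydrate: 18.4 mmol/L × 270.1 g/mol × 3.3 L ÷ 1000 = 16.40 g
nickel chloride hexahydrate: 19.3 mg/L × 3.3 L = 63.69 mg
sodium succinate: 3.71 g/L × 3.3 L = 12.24 g
thiamine hydrochloride: 13.9 mg/L × 3.3 L = 45.87 mg

sodium carbonate 7.87 g; trehalose dihydrate 90.63 g; sodium succinate hexahydrate 16.40 g; nickel chloride hexahydrate 63.69 mg; sodium succinate 12.24 g; thiamine hydrochloride 45.87 mg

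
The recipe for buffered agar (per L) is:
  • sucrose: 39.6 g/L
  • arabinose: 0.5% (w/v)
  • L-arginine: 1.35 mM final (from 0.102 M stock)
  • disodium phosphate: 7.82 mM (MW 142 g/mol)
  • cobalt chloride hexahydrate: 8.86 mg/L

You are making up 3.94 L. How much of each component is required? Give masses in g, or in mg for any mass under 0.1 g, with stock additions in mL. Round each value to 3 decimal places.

sucrose 156.024 g; arabinose 19.700 g; L-arginine 52.147 mL; disodium phosphate 4.375 g; cobalt chloride hexahydrate 34.908 mg

Working volume: 3.94 L.
sucrose: 39.6 g/L × 3.94 L = 156.024 g
arabinose: 0.5 g per 100 mL × 3940 mL ÷ 100 = 19.700 g
L-arginine: dilute stock: 1.35 mM × 3940 mL ÷ 102 mM = 52.147 mL
disodium phosphate: 7.82 mmol/L × 142 g/mol × 3.94 L ÷ 1000 = 4.375 g
cobalt chloride hexahydrate: 8.86 mg/L × 3.94 L = 34.908 mg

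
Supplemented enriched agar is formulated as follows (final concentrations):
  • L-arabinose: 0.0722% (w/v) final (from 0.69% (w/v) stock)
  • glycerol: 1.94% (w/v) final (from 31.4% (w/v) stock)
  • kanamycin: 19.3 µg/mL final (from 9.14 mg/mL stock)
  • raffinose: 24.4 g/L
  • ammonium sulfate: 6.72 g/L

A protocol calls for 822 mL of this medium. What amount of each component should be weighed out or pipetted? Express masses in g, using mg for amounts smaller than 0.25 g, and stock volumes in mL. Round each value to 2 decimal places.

L-arabinose 86.01 mL; glycerol 50.79 mL; kanamycin 1.74 mL; raffinose 20.06 g; ammonium sulfate 5.52 g

Scale factor relative to 1 L: 0.822.
L-arabinose: dilute stock: 0.0722% ÷ 0.69% × 822 mL = 86.01 mL
glycerol: C1V1 = C2V2 → 1.94% ÷ 31.4% × 822 mL = 50.79 mL
kanamycin: dilute stock: 19.3 µg/mL × 822 mL ÷ 9140 µg/mL = 1.74 mL
raffinose: 24.4 g/L × 0.822 L = 20.06 g
ammonium sulfate: 6.72 g/L × 0.822 L = 5.52 g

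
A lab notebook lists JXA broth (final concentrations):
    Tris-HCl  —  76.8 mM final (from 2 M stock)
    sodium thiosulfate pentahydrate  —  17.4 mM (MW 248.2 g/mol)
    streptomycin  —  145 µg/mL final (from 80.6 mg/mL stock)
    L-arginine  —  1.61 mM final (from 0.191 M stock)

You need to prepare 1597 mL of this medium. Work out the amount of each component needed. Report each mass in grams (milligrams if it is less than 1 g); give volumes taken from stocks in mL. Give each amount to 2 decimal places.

Scale factor relative to 1 L: 1.597.
Tris-HCl: C1V1 = C2V2 → 76.8 mM × 1597 mL ÷ 2000 mM = 61.32 mL
sodium thiosulfate pentahydrate: 17.4 mmol/L × 248.2 g/mol × 1.597 L ÷ 1000 = 6.90 g
streptomycin: V = C2·V2/C1 = 145 µg/mL × 1597 mL ÷ 80600 µg/mL = 2.87 mL
L-arginine: dilute stock: 1.61 mM × 1597 mL ÷ 191 mM = 13.46 mL

Tris-HCl 61.32 mL; sodium thiosulfate pentahydrate 6.90 g; streptomycin 2.87 mL; L-arginine 13.46 mL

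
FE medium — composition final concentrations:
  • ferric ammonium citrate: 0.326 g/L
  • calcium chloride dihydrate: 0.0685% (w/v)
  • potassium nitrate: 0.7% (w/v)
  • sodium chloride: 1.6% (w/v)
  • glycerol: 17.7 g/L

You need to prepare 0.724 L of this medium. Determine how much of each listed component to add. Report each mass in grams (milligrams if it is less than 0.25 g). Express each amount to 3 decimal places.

ferric ammonium citrate 236.024 mg; calcium chloride dihydrate 0.496 g; potassium nitrate 5.068 g; sodium chloride 11.584 g; glycerol 12.815 g

Scale factor relative to 1 L: 0.724.
ferric ammonium citrate: 0.326 g/L × 0.724 L = 0.236024 g = 236.024 mg
calcium chloride dihydrate: 0.0685% w/v = 0.685 g/L → 0.685 × 0.724 L = 0.496 g
potassium nitrate: 0.7 g per 100 mL × 724 mL ÷ 100 = 5.068 g
sodium chloride: 1.6 g per 100 mL × 724 mL ÷ 100 = 11.584 g
glycerol: 17.7 g/L × 0.724 L = 12.815 g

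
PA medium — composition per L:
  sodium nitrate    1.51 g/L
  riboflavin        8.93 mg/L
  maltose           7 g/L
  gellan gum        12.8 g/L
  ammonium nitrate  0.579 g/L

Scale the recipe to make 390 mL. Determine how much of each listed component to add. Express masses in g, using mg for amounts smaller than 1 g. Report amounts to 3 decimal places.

sodium nitrate 588.900 mg; riboflavin 3.483 mg; maltose 2.730 g; gellan gum 4.992 g; ammonium nitrate 225.810 mg

Scale factor relative to 1 L: 0.39.
sodium nitrate: 1.51 g/L × 0.39 L = 0.5889 g = 588.900 mg
riboflavin: 8.93 mg/L × 0.39 L = 3.483 mg
maltose: 7 g/L × 0.39 L = 2.730 g
gellan gum: 12.8 g/L × 0.39 L = 4.992 g
ammonium nitrate: 0.579 g/L × 0.39 L = 0.22581 g = 225.810 mg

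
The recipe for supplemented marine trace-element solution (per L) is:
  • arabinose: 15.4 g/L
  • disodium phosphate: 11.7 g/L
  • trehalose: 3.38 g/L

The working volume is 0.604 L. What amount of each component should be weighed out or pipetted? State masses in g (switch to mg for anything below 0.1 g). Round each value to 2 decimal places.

arabinose 9.30 g; disodium phosphate 7.07 g; trehalose 2.04 g

Working volume: 0.604 L.
arabinose: 15.4 g/L × 0.604 L = 9.30 g
disodium phosphate: 11.7 g/L × 0.604 L = 7.07 g
trehalose: 3.38 g/L × 0.604 L = 2.04 g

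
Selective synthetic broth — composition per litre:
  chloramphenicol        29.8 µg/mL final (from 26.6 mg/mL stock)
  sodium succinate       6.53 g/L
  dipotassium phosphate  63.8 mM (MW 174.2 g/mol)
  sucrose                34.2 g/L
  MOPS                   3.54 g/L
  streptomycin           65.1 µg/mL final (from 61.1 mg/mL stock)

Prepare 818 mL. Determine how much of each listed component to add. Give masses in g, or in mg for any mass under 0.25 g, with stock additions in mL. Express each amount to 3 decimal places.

chloramphenicol 0.916 mL; sodium succinate 5.342 g; dipotassium phosphate 9.091 g; sucrose 27.976 g; MOPS 2.896 g; streptomycin 0.872 mL

Working volume: 818 mL = 0.818 L.
chloramphenicol: dilute stock: 29.8 µg/mL × 818 mL ÷ 26600 µg/mL = 0.916 mL
sodium succinate: 6.53 g/L × 0.818 L = 5.342 g
dipotassium phosphate: 63.8 mmol/L × 174.2 g/mol × 0.818 L ÷ 1000 = 9.091 g
sucrose: 34.2 g/L × 0.818 L = 27.976 g
MOPS: 3.54 g/L × 0.818 L = 2.896 g
streptomycin: C1V1 = C2V2 → 65.1 µg/mL × 818 mL ÷ 61100 µg/mL = 0.872 mL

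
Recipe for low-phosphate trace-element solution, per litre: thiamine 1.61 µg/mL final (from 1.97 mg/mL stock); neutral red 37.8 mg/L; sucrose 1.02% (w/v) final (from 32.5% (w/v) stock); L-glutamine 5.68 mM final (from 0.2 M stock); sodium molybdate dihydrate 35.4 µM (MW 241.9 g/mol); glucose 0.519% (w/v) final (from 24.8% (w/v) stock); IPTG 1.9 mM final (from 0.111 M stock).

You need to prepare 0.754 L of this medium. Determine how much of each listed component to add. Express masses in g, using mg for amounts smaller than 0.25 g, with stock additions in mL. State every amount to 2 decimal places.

Working volume: 0.754 L.
thiamine: C1V1 = C2V2 → 1.61 µg/mL × 754 mL ÷ 1970 µg/mL = 0.62 mL
neutral red: 37.8 mg/L × 0.754 L = 28.50 mg
sucrose: dilute stock: 1.02% ÷ 32.5% × 754 mL = 23.66 mL
L-glutamine: C1V1 = C2V2 → 5.68 mM × 754 mL ÷ 200 mM = 21.41 mL
sodium molybdate dihydrate: 35.4 µmol/L × 241.9 g/mol × 0.754 L ÷ 1000 = 6.46 mg
glucose: V = C2·V2/C1 = 0.519% ÷ 24.8% × 754 mL = 15.78 mL
IPTG: V = C2·V2/C1 = 1.9 mM × 754 mL ÷ 111 mM = 12.91 mL

thiamine 0.62 mL; neutral red 28.50 mg; sucrose 23.66 mL; L-glutamine 21.41 mL; sodium molybdate dihydrate 6.46 mg; glucose 15.78 mL; IPTG 12.91 mL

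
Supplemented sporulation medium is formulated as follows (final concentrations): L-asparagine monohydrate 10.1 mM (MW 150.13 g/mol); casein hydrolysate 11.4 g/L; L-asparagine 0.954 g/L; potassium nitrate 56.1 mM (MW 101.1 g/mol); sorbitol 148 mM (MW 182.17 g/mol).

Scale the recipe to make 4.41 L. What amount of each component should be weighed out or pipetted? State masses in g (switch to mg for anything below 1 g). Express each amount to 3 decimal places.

Scale factor relative to 1 L: 4.41.
L-asparagine monohydrate: 10.1 mmol/L × 150.13 g/mol × 4.41 L ÷ 1000 = 6.687 g
casein hydrolysate: 11.4 g/L × 4.41 L = 50.274 g
L-asparagine: 0.954 g/L × 4.41 L = 4.207 g
potassium nitrate: 56.1 mmol/L × 101.1 g/mol × 4.41 L ÷ 1000 = 25.012 g
sorbitol: 148 mmol/L × 182.17 g/mol × 4.41 L ÷ 1000 = 118.899 g

L-asparagine monohydrate 6.687 g; casein hydrolysate 50.274 g; L-asparagine 4.207 g; potassium nitrate 25.012 g; sorbitol 118.899 g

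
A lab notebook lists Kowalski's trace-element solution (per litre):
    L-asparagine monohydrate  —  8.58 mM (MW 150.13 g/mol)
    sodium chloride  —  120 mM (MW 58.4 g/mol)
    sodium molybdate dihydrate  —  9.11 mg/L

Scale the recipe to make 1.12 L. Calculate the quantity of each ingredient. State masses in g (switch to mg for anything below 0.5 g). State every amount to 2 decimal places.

Working volume: 1.12 L.
L-asparagine monohydrate: 8.58 mmol/L × 150.13 g/mol × 1.12 L ÷ 1000 = 1.44 g
sodium chloride: 120 mmol/L × 58.4 g/mol × 1.12 L ÷ 1000 = 7.85 g
sodium molybdate dihydrate: 9.11 mg/L × 1.12 L = 10.20 mg

L-asparagine monohydrate 1.44 g; sodium chloride 7.85 g; sodium molybdate dihydrate 10.20 mg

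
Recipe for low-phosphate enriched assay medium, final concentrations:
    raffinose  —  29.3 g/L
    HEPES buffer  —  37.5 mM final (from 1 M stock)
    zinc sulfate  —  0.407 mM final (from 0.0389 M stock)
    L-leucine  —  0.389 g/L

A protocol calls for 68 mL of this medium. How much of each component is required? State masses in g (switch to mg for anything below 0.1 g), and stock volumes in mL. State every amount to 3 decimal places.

Target volume = 68 mL = 0.068 L.
raffinose: 29.3 g/L × 0.068 L = 1.992 g
HEPES buffer: dilute stock: 37.5 mM × 68 mL ÷ 1000 mM = 2.550 mL
zinc sulfate: dilute stock: 0.407 mM × 68 mL ÷ 38.9 mM = 0.711 mL
L-leucine: 0.389 g/L × 0.068 L = 0.026452 g = 26.452 mg

raffinose 1.992 g; HEPES buffer 2.550 mL; zinc sulfate 0.711 mL; L-leucine 26.452 mg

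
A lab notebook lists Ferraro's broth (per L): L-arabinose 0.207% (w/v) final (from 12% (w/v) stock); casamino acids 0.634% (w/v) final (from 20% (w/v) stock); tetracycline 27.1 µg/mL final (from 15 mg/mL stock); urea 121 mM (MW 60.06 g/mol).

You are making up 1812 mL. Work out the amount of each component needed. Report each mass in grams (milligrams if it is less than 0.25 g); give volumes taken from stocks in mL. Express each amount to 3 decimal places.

Scale factor relative to 1 L: 1.812.
L-arabinose: C1V1 = C2V2 → 0.207% ÷ 12% × 1812 mL = 31.257 mL
casamino acids: C1V1 = C2V2 → 0.634% ÷ 20% × 1812 mL = 57.440 mL
tetracycline: dilute stock: 27.1 µg/mL × 1812 mL ÷ 15000 µg/mL = 3.274 mL
urea: 121 mmol/L × 60.06 g/mol × 1.812 L ÷ 1000 = 13.168 g

L-arabinose 31.257 mL; casamino acids 57.440 mL; tetracycline 3.274 mL; urea 13.168 g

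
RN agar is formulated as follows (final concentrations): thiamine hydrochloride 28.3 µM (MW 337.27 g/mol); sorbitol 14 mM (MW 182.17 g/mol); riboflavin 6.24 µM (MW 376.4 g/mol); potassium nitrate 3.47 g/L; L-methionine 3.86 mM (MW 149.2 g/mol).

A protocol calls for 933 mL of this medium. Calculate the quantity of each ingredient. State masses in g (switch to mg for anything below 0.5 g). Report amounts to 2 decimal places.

thiamine hydrochloride 8.91 mg; sorbitol 2.38 g; riboflavin 2.19 mg; potassium nitrate 3.24 g; L-methionine 0.54 g

Working volume: 933 mL = 0.933 L.
thiamine hydrochloride: 28.3 µmol/L × 337.27 g/mol × 0.933 L ÷ 1000 = 8.91 mg
sorbitol: 14 mmol/L × 182.17 g/mol × 0.933 L ÷ 1000 = 2.38 g
riboflavin: 6.24 µmol/L × 376.4 g/mol × 0.933 L ÷ 1000 = 2.19 mg
potassium nitrate: 3.47 g/L × 0.933 L = 3.24 g
L-methionine: 3.86 mmol/L × 149.2 g/mol × 0.933 L ÷ 1000 = 0.54 g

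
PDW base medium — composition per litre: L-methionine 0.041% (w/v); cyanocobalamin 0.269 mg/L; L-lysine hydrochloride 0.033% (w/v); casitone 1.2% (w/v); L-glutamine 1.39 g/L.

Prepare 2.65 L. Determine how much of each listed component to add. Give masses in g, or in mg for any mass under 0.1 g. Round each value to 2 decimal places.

L-methionine 1.09 g; cyanocobalamin 0.71 mg; L-lysine hydrochloride 0.87 g; casitone 31.80 g; L-glutamine 3.68 g

Scale factor relative to 1 L: 2.65.
L-methionine: 0.041% w/v = 0.41 g/L → 0.41 × 2.65 L = 1.09 g
cyanocobalamin: 0.269 mg/L × 2.65 L = 0.71 mg
L-lysine hydrochloride: 0.033 g per 100 mL × 2650 mL ÷ 100 = 0.87 g
casitone: 1.2 g per 100 mL × 2650 mL ÷ 100 = 31.80 g
L-glutamine: 1.39 g/L × 2.65 L = 3.68 g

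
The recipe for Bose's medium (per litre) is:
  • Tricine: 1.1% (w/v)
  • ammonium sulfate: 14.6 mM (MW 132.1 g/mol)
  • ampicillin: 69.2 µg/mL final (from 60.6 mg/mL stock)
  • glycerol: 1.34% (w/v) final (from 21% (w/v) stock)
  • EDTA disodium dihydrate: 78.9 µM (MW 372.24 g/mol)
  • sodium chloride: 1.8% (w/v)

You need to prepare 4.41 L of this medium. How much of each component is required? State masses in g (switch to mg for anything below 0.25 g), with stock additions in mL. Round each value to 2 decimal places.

Working volume: 4.41 L.
Tricine: 1.1 g per 100 mL × 4410 mL ÷ 100 = 48.51 g
ammonium sulfate: 14.6 mmol/L × 132.1 g/mol × 4.41 L ÷ 1000 = 8.51 g
ampicillin: V = C2·V2/C1 = 69.2 µg/mL × 4410 mL ÷ 60600 µg/mL = 5.04 mL
glycerol: C1V1 = C2V2 → 1.34% ÷ 21% × 4410 mL = 281.40 mL
EDTA disodium dihydrate: 78.9 µmol/L × 372.24 g/mol × 4.41 L ÷ 1000 = 129.52 mg
sodium chloride: 1.8% w/v = 18 g/L → 18 × 4.41 L = 79.38 g

Tricine 48.51 g; ammonium sulfate 8.51 g; ampicillin 5.04 mL; glycerol 281.40 mL; EDTA disodium dihydrate 129.52 mg; sodium chloride 79.38 g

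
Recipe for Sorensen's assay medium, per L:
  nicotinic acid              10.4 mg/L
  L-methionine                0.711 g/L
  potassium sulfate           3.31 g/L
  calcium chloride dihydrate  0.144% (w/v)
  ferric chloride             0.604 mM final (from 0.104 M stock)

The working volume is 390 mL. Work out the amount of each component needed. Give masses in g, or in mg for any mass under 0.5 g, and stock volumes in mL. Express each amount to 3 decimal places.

Target volume = 390 mL = 0.39 L.
nicotinic acid: 10.4 mg/L × 0.39 L = 4.056 mg
L-methionine: 0.711 g/L × 0.39 L = 0.27729 g = 277.290 mg
potassium sulfate: 3.31 g/L × 0.39 L = 1.291 g
calcium chloride dihydrate: 0.144 g per 100 mL × 390 mL ÷ 100 = 0.562 g
ferric chloride: C1V1 = C2V2 → 0.604 mM × 390 mL ÷ 104 mM = 2.265 mL

nicotinic acid 4.056 mg; L-methionine 277.290 mg; potassium sulfate 1.291 g; calcium chloride dihydrate 0.562 g; ferric chloride 2.265 mL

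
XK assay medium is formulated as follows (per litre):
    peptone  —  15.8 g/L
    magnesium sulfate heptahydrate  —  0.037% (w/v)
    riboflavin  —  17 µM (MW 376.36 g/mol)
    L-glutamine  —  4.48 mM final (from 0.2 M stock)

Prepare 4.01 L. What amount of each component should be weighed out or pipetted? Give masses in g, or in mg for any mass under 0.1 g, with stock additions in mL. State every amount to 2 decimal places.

peptone 63.36 g; magnesium sulfate heptahydrate 1.48 g; riboflavin 25.66 mg; L-glutamine 89.82 mL

Scale factor relative to 1 L: 4.01.
peptone: 15.8 g/L × 4.01 L = 63.36 g
magnesium sulfate heptahydrate: 0.037 g per 100 mL × 4010 mL ÷ 100 = 1.48 g
riboflavin: 17 µmol/L × 376.36 g/mol × 4.01 L ÷ 1000 = 25.66 mg
L-glutamine: V = C2·V2/C1 = 4.48 mM × 4010 mL ÷ 200 mM = 89.82 mL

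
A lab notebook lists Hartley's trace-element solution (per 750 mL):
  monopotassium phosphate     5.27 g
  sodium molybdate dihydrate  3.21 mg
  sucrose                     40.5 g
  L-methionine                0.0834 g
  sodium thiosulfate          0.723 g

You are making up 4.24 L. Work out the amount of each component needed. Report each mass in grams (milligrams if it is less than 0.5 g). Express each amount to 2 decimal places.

Ratio of target to recipe volume: 4240 / 750 = 5.65333.
monopotassium phosphate: 5.27 g × (4240 mL / 750 mL) = 29.79 g
sodium molybdate dihydrate: 3.21 mg × (4240 mL / 750 mL) = 18.15 mg
sucrose: 40.5 g × (4240 mL / 750 mL) = 228.96 g
L-methionine: 0.0834 g × (4240 mL / 750 mL) = 0.471488 g = 471.49 mg
sodium thiosulfate: 0.723 g × (4240 mL / 750 mL) = 4.09 g

monopotassium phosphate 29.79 g; sodium molybdate dihydrate 18.15 mg; sucrose 228.96 g; L-methionine 471.49 mg; sodium thiosulfate 4.09 g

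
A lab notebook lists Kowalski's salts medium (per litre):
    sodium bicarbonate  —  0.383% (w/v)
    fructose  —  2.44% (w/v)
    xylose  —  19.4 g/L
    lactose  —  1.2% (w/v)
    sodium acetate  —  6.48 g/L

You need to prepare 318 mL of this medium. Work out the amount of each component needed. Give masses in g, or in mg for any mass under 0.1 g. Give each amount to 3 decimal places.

sodium bicarbonate 1.218 g; fructose 7.759 g; xylose 6.169 g; lactose 3.816 g; sodium acetate 2.061 g

Scale factor relative to 1 L: 0.318.
sodium bicarbonate: 0.383 g per 100 mL × 318 mL ÷ 100 = 1.218 g
fructose: 2.44% w/v = 24.4 g/L → 24.4 × 0.318 L = 7.759 g
xylose: 19.4 g/L × 0.318 L = 6.169 g
lactose: 1.2% w/v = 12 g/L → 12 × 0.318 L = 3.816 g
sodium acetate: 6.48 g/L × 0.318 L = 2.061 g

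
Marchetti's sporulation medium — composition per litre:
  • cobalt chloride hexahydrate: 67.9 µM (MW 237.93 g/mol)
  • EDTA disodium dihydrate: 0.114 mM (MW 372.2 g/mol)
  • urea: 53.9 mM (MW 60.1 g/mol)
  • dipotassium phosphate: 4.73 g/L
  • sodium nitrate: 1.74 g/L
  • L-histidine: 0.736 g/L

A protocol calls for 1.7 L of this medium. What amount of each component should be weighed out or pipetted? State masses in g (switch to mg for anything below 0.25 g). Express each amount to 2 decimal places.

cobalt chloride hexahydrate 27.46 mg; EDTA disodium dihydrate 72.13 mg; urea 5.51 g; dipotassium phosphate 8.04 g; sodium nitrate 2.96 g; L-histidine 1.25 g

Working volume: 1.7 L.
cobalt chloride hexahydrate: 67.9 µmol/L × 237.93 g/mol × 1.7 L ÷ 1000 = 27.46 mg
EDTA disodium dihydrate: 0.114 mmol/L × 372.2 mg/mmol × 1.7 L = 72.13 mg
urea: 53.9 mmol/L × 60.1 g/mol × 1.7 L ÷ 1000 = 5.51 g
dipotassium phosphate: 4.73 g/L × 1.7 L = 8.04 g
sodium nitrate: 1.74 g/L × 1.7 L = 2.96 g
L-histidine: 0.736 g/L × 1.7 L = 1.25 g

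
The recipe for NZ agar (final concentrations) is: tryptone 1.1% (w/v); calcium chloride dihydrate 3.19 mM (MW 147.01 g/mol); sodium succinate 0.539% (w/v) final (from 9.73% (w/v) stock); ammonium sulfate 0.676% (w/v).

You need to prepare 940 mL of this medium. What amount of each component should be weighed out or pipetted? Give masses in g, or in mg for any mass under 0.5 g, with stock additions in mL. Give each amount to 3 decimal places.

Scale factor relative to 1 L: 0.94.
tryptone: 1.1% w/v = 11 g/L → 11 × 0.94 L = 10.340 g
calcium chloride dihydrate: 3.19 mmol/L × 147.01 mg/mmol × 0.94 L = 440.824 mg
sodium succinate: C1V1 = C2V2 → 0.539% ÷ 9.73% × 940 mL = 52.072 mL
ammonium sulfate: 0.676 g per 100 mL × 940 mL ÷ 100 = 6.354 g

tryptone 10.340 g; calcium chloride dihydrate 440.824 mg; sodium succinate 52.072 mL; ammonium sulfate 6.354 g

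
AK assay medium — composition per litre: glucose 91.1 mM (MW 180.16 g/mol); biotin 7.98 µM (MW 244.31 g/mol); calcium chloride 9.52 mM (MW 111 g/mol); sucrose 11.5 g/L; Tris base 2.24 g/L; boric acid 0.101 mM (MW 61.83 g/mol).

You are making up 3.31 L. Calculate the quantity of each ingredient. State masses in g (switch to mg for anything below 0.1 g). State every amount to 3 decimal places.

Working volume: 3.31 L.
glucose: 91.1 mmol/L × 180.16 g/mol × 3.31 L ÷ 1000 = 54.326 g
biotin: 7.98 µmol/L × 244.31 g/mol × 3.31 L ÷ 1000 = 6.453 mg
calcium chloride: 9.52 mmol/L × 111 g/mol × 3.31 L ÷ 1000 = 3.498 g
sucrose: 11.5 g/L × 3.31 L = 38.065 g
Tris base: 2.24 g/L × 3.31 L = 7.414 g
boric acid: 0.101 mmol/L × 61.83 mg/mmol × 3.31 L = 20.670 mg

glucose 54.326 g; biotin 6.453 mg; calcium chloride 3.498 g; sucrose 38.065 g; Tris base 7.414 g; boric acid 20.670 mg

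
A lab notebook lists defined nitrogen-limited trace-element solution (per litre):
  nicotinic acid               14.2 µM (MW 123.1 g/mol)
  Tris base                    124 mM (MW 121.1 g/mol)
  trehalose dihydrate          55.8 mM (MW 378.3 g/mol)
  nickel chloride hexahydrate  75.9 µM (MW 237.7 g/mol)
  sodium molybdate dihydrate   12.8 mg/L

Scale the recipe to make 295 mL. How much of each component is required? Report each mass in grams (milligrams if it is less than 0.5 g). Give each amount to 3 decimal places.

Scale factor relative to 1 L: 0.295.
nicotinic acid: 14.2 µmol/L × 123.1 g/mol × 0.295 L ÷ 1000 = 0.516 mg
Tris base: 124 mmol/L × 121.1 g/mol × 0.295 L ÷ 1000 = 4.430 g
trehalose dihydrate: 55.8 mmol/L × 378.3 g/mol × 0.295 L ÷ 1000 = 6.227 g
nickel chloride hexahydrate: 75.9 µmol/L × 237.7 g/mol × 0.295 L ÷ 1000 = 5.322 mg
sodium molybdate dihydrate: 12.8 mg/L × 0.295 L = 3.776 mg

nicotinic acid 0.516 mg; Tris base 4.430 g; trehalose dihydrate 6.227 g; nickel chloride hexahydrate 5.322 mg; sodium molybdate dihydrate 3.776 mg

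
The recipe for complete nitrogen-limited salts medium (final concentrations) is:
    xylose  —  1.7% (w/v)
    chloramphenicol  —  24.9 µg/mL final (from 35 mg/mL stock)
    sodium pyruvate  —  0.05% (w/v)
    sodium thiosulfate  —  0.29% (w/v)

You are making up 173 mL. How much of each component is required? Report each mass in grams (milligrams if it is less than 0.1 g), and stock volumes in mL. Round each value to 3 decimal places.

Target volume = 173 mL = 0.173 L.
xylose: 1.7 g per 100 mL × 173 mL ÷ 100 = 2.941 g
chloramphenicol: V = C2·V2/C1 = 24.9 µg/mL × 173 mL ÷ 35000 µg/mL = 0.123 mL
sodium pyruvate: 0.05 g per 100 mL × 173 mL ÷ 100 = 0.0865 g = 86.500 mg
sodium thiosulfate: 0.29 g per 100 mL × 173 mL ÷ 100 = 0.502 g

xylose 2.941 g; chloramphenicol 0.123 mL; sodium pyruvate 86.500 mg; sodium thiosulfate 0.502 g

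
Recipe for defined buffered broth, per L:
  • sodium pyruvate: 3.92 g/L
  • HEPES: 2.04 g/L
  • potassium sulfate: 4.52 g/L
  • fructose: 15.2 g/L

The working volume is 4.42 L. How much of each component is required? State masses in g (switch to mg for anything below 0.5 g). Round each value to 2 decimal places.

Scale factor relative to 1 L: 4.42.
sodium pyruvate: 3.92 g/L × 4.42 L = 17.33 g
HEPES: 2.04 g/L × 4.42 L = 9.02 g
potassium sulfate: 4.52 g/L × 4.42 L = 19.98 g
fructose: 15.2 g/L × 4.42 L = 67.18 g

sodium pyruvate 17.33 g; HEPES 9.02 g; potassium sulfate 19.98 g; fructose 67.18 g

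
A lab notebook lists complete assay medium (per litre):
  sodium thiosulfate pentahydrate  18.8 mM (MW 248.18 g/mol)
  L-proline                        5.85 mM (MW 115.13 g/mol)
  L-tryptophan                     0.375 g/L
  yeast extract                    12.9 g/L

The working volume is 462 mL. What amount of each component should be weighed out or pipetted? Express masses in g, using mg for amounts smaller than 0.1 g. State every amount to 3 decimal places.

Target volume = 462 mL = 0.462 L.
sodium thiosulfate pentahydrate: 18.8 mmol/L × 248.18 g/mol × 0.462 L ÷ 1000 = 2.156 g
L-proline: 5.85 mmol/L × 115.13 g/mol × 0.462 L ÷ 1000 = 0.311 g
L-tryptophan: 0.375 g/L × 0.462 L = 0.173 g
yeast extract: 12.9 g/L × 0.462 L = 5.960 g

sodium thiosulfate pentahydrate 2.156 g; L-proline 0.311 g; L-tryptophan 0.173 g; yeast extract 5.960 g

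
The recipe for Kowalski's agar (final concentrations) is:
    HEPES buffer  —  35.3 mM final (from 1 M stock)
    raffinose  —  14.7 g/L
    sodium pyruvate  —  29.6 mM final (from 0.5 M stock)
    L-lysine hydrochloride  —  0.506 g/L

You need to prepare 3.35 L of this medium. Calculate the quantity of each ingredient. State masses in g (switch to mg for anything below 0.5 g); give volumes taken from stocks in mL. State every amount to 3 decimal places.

HEPES buffer 118.255 mL; raffinose 49.245 g; sodium pyruvate 198.320 mL; L-lysine hydrochloride 1.695 g

Working volume: 3.35 L.
HEPES buffer: V = C2·V2/C1 = 35.3 mM × 3350 mL ÷ 1000 mM = 118.255 mL
raffinose: 14.7 g/L × 3.35 L = 49.245 g
sodium pyruvate: C1V1 = C2V2 → 29.6 mM × 3350 mL ÷ 500 mM = 198.320 mL
L-lysine hydrochloride: 0.506 g/L × 3.35 L = 1.695 g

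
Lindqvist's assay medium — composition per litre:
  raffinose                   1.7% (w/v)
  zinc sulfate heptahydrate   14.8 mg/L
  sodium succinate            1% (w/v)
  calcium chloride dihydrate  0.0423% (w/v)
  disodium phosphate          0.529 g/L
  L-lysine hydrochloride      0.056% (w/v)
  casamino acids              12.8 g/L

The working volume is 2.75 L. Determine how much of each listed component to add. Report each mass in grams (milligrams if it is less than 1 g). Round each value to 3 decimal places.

Working volume: 2.75 L.
raffinose: 1.7% w/v = 17 g/L → 17 × 2.75 L = 46.750 g
zinc sulfate heptahydrate: 14.8 mg/L × 2.75 L = 40.700 mg
sodium succinate: 1 g per 100 mL × 2750 mL ÷ 100 = 27.500 g
calcium chloride dihydrate: 0.0423 g per 100 mL × 2750 mL ÷ 100 = 1.163 g
disodium phosphate: 0.529 g/L × 2.75 L = 1.455 g
L-lysine hydrochloride: 0.056% w/v = 0.56 g/L → 0.56 × 2.75 L = 1.540 g
casamino acids: 12.8 g/L × 2.75 L = 35.200 g

raffinose 46.750 g; zinc sulfate heptahydrate 40.700 mg; sodium succinate 27.500 g; calcium chloride dihydrate 1.163 g; disodium phosphate 1.455 g; L-lysine hydrochloride 1.540 g; casamino acids 35.200 g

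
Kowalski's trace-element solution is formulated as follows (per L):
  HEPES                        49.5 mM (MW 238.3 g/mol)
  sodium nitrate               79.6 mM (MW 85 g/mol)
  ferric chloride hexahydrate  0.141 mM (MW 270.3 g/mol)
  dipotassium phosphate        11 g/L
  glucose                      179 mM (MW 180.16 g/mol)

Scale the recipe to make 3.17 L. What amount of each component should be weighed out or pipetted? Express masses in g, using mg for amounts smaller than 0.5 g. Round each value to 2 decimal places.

Scale factor relative to 1 L: 3.17.
HEPES: 49.5 mmol/L × 238.3 g/mol × 3.17 L ÷ 1000 = 37.39 g
sodium nitrate: 79.6 mmol/L × 85 g/mol × 3.17 L ÷ 1000 = 21.45 g
ferric chloride hexahydrate: 0.141 mmol/L × 270.3 mg/mmol × 3.17 L = 120.82 mg
dipotassium phosphate: 11 g/L × 3.17 L = 34.87 g
glucose: 179 mmol/L × 180.16 g/mol × 3.17 L ÷ 1000 = 102.23 g

HEPES 37.39 g; sodium nitrate 21.45 g; ferric chloride hexahydrate 120.82 mg; dipotassium phosphate 34.87 g; glucose 102.23 g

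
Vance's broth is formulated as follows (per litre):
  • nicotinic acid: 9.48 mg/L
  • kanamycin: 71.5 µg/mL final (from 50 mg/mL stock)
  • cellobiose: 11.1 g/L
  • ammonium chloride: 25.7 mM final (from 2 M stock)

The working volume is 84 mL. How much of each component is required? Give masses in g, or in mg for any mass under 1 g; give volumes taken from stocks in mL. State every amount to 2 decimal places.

nicotinic acid 0.80 mg; kanamycin 0.12 mL; cellobiose 932.40 mg; ammonium chloride 1.08 mL

Scale factor relative to 1 L: 0.084.
nicotinic acid: 9.48 mg/L × 0.084 L = 0.80 mg
kanamycin: dilute stock: 71.5 µg/mL × 84 mL ÷ 50000 µg/mL = 0.12 mL
cellobiose: 11.1 g/L × 0.084 L = 0.9324 g = 932.40 mg
ammonium chloride: V = C2·V2/C1 = 25.7 mM × 84 mL ÷ 2000 mM = 1.08 mL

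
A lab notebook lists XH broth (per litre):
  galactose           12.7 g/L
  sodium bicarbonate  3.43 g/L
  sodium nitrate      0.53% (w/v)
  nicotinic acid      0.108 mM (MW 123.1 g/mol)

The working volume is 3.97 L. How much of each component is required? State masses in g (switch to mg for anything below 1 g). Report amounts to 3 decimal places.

galactose 50.419 g; sodium bicarbonate 13.617 g; sodium nitrate 21.041 g; nicotinic acid 52.780 mg

Working volume: 3.97 L.
galactose: 12.7 g/L × 3.97 L = 50.419 g
sodium bicarbonate: 3.43 g/L × 3.97 L = 13.617 g
sodium nitrate: 0.53% w/v = 5.3 g/L → 5.3 × 3.97 L = 21.041 g
nicotinic acid: 0.108 mmol/L × 123.1 mg/mmol × 3.97 L = 52.780 mg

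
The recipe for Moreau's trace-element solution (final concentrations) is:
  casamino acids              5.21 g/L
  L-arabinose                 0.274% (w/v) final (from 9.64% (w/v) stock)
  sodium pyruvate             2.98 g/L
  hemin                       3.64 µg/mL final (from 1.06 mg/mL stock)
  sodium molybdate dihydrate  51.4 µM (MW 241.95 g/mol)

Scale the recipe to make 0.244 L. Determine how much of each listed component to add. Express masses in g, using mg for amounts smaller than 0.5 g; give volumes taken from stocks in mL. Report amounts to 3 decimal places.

casamino acids 1.271 g; L-arabinose 6.935 mL; sodium pyruvate 0.727 g; hemin 0.838 mL; sodium molybdate dihydrate 3.034 mg

Scale factor relative to 1 L: 0.244.
casamino acids: 5.21 g/L × 0.244 L = 1.271 g
L-arabinose: C1V1 = C2V2 → 0.274% ÷ 9.64% × 244 mL = 6.935 mL
sodium pyruvate: 2.98 g/L × 0.244 L = 0.727 g
hemin: dilute stock: 3.64 µg/mL × 244 mL ÷ 1060 µg/mL = 0.838 mL
sodium molybdate dihydrate: 51.4 µmol/L × 241.95 g/mol × 0.244 L ÷ 1000 = 3.034 mg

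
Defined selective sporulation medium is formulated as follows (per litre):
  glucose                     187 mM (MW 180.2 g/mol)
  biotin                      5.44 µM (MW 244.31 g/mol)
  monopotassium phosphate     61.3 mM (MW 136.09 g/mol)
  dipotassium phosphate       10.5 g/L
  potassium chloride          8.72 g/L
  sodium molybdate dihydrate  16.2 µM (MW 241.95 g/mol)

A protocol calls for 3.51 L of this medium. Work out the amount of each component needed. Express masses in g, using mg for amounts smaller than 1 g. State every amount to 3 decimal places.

glucose 118.278 g; biotin 4.665 mg; monopotassium phosphate 29.282 g; dipotassium phosphate 36.855 g; potassium chloride 30.607 g; sodium molybdate dihydrate 13.758 mg

Working volume: 3.51 L.
glucose: 187 mmol/L × 180.2 g/mol × 3.51 L ÷ 1000 = 118.278 g
biotin: 5.44 µmol/L × 244.31 g/mol × 3.51 L ÷ 1000 = 4.665 mg
monopotassium phosphate: 61.3 mmol/L × 136.09 g/mol × 3.51 L ÷ 1000 = 29.282 g
dipotassium phosphate: 10.5 g/L × 3.51 L = 36.855 g
potassium chloride: 8.72 g/L × 3.51 L = 30.607 g
sodium molybdate dihydrate: 16.2 µmol/L × 241.95 g/mol × 3.51 L ÷ 1000 = 13.758 mg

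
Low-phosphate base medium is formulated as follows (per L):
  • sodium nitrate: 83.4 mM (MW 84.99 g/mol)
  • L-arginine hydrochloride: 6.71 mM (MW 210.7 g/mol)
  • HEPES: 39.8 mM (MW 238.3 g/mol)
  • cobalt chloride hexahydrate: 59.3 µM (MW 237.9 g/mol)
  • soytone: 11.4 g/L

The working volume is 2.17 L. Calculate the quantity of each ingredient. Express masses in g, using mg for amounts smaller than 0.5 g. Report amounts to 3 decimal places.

sodium nitrate 15.381 g; L-arginine hydrochloride 3.068 g; HEPES 20.581 g; cobalt chloride hexahydrate 30.613 mg; soytone 24.738 g

Working volume: 2.17 L.
sodium nitrate: 83.4 mmol/L × 84.99 g/mol × 2.17 L ÷ 1000 = 15.381 g
L-arginine hydrochloride: 6.71 mmol/L × 210.7 g/mol × 2.17 L ÷ 1000 = 3.068 g
HEPES: 39.8 mmol/L × 238.3 g/mol × 2.17 L ÷ 1000 = 20.581 g
cobalt chloride hexahydrate: 59.3 µmol/L × 237.9 g/mol × 2.17 L ÷ 1000 = 30.613 mg
soytone: 11.4 g/L × 2.17 L = 24.738 g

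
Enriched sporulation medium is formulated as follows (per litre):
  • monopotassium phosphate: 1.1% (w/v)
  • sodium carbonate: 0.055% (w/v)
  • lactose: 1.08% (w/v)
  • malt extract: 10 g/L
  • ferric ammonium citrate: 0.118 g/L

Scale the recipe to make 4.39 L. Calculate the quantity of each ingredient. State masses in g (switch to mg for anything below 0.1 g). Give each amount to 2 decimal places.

Working volume: 4.39 L.
monopotassium phosphate: 1.1 g per 100 mL × 4390 mL ÷ 100 = 48.29 g
sodium carbonate: 0.055 g per 100 mL × 4390 mL ÷ 100 = 2.41 g
lactose: 1.08 g per 100 mL × 4390 mL ÷ 100 = 47.41 g
malt extract: 10 g/L × 4.39 L = 43.90 g
ferric ammonium citrate: 0.118 g/L × 4.39 L = 0.52 g

monopotassium phosphate 48.29 g; sodium carbonate 2.41 g; lactose 47.41 g; malt extract 43.90 g; ferric ammonium citrate 0.52 g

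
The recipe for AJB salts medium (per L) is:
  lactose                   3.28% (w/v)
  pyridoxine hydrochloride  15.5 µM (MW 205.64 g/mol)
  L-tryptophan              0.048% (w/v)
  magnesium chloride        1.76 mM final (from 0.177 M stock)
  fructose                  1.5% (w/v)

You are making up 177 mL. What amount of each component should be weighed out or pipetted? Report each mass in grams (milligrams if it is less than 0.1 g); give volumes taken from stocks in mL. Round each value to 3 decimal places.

lactose 5.806 g; pyridoxine hydrochloride 0.564 mg; L-tryptophan 84.960 mg; magnesium chloride 1.760 mL; fructose 2.655 g

Target volume = 177 mL = 0.177 L.
lactose: 3.28% w/v = 32.8 g/L → 32.8 × 0.177 L = 5.806 g
pyridoxine hydrochloride: 15.5 µmol/L × 205.64 g/mol × 0.177 L ÷ 1000 = 0.564 mg
L-tryptophan: 0.048% w/v = 0.48 g/L → 0.48 × 0.177 L = 0.08496 g = 84.960 mg
magnesium chloride: C1V1 = C2V2 → 1.76 mM × 177 mL ÷ 177 mM = 1.760 mL
fructose: 1.5 g per 100 mL × 177 mL ÷ 100 = 2.655 g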